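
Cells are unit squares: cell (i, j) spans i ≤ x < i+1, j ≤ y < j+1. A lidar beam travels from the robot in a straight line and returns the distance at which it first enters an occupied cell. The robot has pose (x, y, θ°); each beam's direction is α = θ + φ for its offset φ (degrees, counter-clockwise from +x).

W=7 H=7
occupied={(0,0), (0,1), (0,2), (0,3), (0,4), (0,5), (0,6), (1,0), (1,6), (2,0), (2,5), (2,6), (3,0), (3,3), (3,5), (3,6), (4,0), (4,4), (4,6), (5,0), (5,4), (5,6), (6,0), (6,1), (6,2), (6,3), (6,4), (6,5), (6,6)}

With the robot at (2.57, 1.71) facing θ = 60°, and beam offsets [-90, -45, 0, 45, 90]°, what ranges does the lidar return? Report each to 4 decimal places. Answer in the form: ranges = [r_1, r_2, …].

ranges = [1.4200, 3.5510, 1.4896, 4.4413, 1.8129]

beam 1: φ=-90°, α=330°
  d=(0.8660,-0.5000)  start (2,1)  tX=0.4965 tY=1.4200  stride 1/|dx|=1.1547 1/|dy|=2.0000
    cross x-line → (3,1), t=0.4965
    cross y-line → (3,0), t=1.4200 (wall)
  → r_1 = 1.4200
beam 2: φ=-45°, α=15°
  d=(0.9659,0.2588)  start (2,1)  tX=0.4452 tY=1.1205  stride 1/|dx|=1.0353 1/|dy|=3.8637
    cross x-line → (3,1), t=0.4452
    cross y-line → (3,2), t=1.1205
    cross x-line → (4,2), t=1.4804
    cross x-line → (5,2), t=2.5157
    cross x-line → (6,2), t=3.5510 (wall)
  → r_2 = 3.5510
beam 3: φ=0°, α=60°
  d=(0.5000,0.8660)  start (2,1)  tX=0.8600 tY=0.3349  stride 1/|dx|=2.0000 1/|dy|=1.1547
    cross y-line → (2,2), t=0.3349
    cross x-line → (3,2), t=0.8600
    cross y-line → (3,3), t=1.4896 (wall)
  → r_3 = 1.4896
beam 4: φ=45°, α=105°
  d=(-0.2588,0.9659)  start (2,1)  tX=2.2023 tY=0.3002  stride 1/|dx|=3.8637 1/|dy|=1.0353
    cross y-line → (2,2), t=0.3002
    cross y-line → (2,3), t=1.3355
    cross x-line → (1,3), t=2.2023
    cross y-line → (1,4), t=2.3708
    cross y-line → (1,5), t=3.4061
    cross y-line → (1,6), t=4.4413 (wall)
  → r_4 = 4.4413
beam 5: φ=90°, α=150°
  d=(-0.8660,0.5000)  start (2,1)  tX=0.6582 tY=0.5800  stride 1/|dx|=1.1547 1/|dy|=2.0000
    cross y-line → (2,2), t=0.5800
    cross x-line → (1,2), t=0.6582
    cross x-line → (0,2), t=1.8129 (wall)
  → r_5 = 1.8129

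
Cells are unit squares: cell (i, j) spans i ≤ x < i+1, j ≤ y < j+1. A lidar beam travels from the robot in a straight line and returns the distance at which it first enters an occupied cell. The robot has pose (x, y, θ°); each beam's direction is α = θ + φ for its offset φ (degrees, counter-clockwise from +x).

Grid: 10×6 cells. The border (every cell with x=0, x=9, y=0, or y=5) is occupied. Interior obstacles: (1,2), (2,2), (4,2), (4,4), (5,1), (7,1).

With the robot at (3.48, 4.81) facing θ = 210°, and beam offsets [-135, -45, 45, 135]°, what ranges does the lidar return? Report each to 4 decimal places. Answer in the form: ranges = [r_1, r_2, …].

ranges = [0.1967, 0.7341, 1.8738, 0.5383]

beam 1: φ=-135°, α=75°
  cosα=0.2588 sinα=0.9659 | (3,4) | tMaxX 2.0091 tMaxY 0.1967 | tΔX 3.8637 tΔY 1.0353
    t=0.1967 [y] (3,5) — stop
  → r_1 = 0.1967
beam 2: φ=-45°, α=165°
  cosα=-0.9659 sinα=0.2588 | (3,4) | tMaxX 0.4969 tMaxY 0.7341 | tΔX 1.0353 tΔY 3.8637
    t=0.4969 [x] (2,4)
    t=0.7341 [y] (2,5) — stop
  → r_2 = 0.7341
beam 3: φ=45°, α=255°
  cosα=-0.2588 sinα=-0.9659 | (3,4) | tMaxX 1.8546 tMaxY 0.8386 | tΔX 3.8637 tΔY 1.0353
    t=0.8386 [y] (3,3)
    t=1.8546 [x] (2,3)
    t=1.8738 [y] (2,2) — stop
  → r_3 = 1.8738
beam 4: φ=135°, α=345°
  cosα=0.9659 sinα=-0.2588 | (3,4) | tMaxX 0.5383 tMaxY 3.1296 | tΔX 1.0353 tΔY 3.8637
    t=0.5383 [x] (4,4) — stop
  → r_4 = 0.5383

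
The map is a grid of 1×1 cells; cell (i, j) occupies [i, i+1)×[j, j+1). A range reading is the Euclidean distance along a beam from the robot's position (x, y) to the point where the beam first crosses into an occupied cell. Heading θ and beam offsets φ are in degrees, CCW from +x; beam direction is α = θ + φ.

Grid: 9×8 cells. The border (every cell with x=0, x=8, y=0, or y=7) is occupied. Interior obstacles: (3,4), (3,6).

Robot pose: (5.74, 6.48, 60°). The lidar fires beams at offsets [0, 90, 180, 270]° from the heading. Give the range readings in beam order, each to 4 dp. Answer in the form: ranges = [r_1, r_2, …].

beam 1: φ=0°, α=60°
  dir = (cos 60°, sin 60°) = (0.5000, 0.8660); from cell (5,6)
  next x-line at t=0.5200, next y-line at t=0.6004; Δt_x=2.0000, Δt_y=1.1547
    x: enter (6,6) at t=0.5200
    y: enter (6,7) at t=0.6004 ← occupied
  → r_1 = 0.6004
beam 2: φ=90°, α=150°
  dir = (cos 150°, sin 150°) = (-0.8660, 0.5000); from cell (5,6)
  next x-line at t=0.8545, next y-line at t=1.0400; Δt_x=1.1547, Δt_y=2.0000
    x: enter (4,6) at t=0.8545
    y: enter (4,7) at t=1.0400 ← occupied
  → r_2 = 1.0400
beam 3: φ=180°, α=240°
  dir = (cos 240°, sin 240°) = (-0.5000, -0.8660); from cell (5,6)
  next x-line at t=1.4800, next y-line at t=0.5543; Δt_x=2.0000, Δt_y=1.1547
    y: enter (5,5) at t=0.5543
    x: enter (4,5) at t=1.4800
    y: enter (4,4) at t=1.7090
    y: enter (4,3) at t=2.8637
    x: enter (3,3) at t=3.4800
    y: enter (3,2) at t=4.0184
    y: enter (3,1) at t=5.1731
    x: enter (2,1) at t=5.4800
    y: enter (2,0) at t=6.3278 ← occupied
  → r_3 = 6.3278
beam 4: φ=270°, α=330°
  dir = (cos 330°, sin 330°) = (0.8660, -0.5000); from cell (5,6)
  next x-line at t=0.3002, next y-line at t=0.9600; Δt_x=1.1547, Δt_y=2.0000
    x: enter (6,6) at t=0.3002
    y: enter (6,5) at t=0.9600
    x: enter (7,5) at t=1.4549
    x: enter (8,5) at t=2.6096 ← occupied
  → r_4 = 2.6096

ranges = [0.6004, 1.0400, 6.3278, 2.6096]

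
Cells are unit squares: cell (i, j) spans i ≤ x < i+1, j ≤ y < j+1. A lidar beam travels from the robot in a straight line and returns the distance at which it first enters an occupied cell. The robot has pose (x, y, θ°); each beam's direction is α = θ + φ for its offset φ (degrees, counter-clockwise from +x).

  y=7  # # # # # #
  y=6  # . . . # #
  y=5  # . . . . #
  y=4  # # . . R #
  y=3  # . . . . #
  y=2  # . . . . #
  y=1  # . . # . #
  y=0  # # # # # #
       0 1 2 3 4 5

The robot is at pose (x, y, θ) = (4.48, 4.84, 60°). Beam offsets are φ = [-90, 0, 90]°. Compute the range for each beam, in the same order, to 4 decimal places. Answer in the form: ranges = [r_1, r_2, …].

beam 1: φ=-90°, α=330°
  direction (0.8660, -0.5000); cell (4,4); t to first gridline: x 0.6004, y 1.6800 (then +1.1547 / +2.0000)
    (5,4) via x @ 0.6004  # hit
  → r_1 = 0.6004
beam 2: φ=0°, α=60°
  direction (0.5000, 0.8660); cell (4,4); t to first gridline: x 1.0400, y 0.1848 (then +2.0000 / +1.1547)
    (4,5) via y @ 0.1848
    (5,5) via x @ 1.0400  # hit
  → r_2 = 1.0400
beam 3: φ=90°, α=150°
  direction (-0.8660, 0.5000); cell (4,4); t to first gridline: x 0.5543, y 0.3200 (then +1.1547 / +2.0000)
    (4,5) via y @ 0.3200
    (3,5) via x @ 0.5543
    (2,5) via x @ 1.7090
    (2,6) via y @ 2.3200
    (1,6) via x @ 2.8637
    (0,6) via x @ 4.0184  # hit
  → r_3 = 4.0184

ranges = [0.6004, 1.0400, 4.0184]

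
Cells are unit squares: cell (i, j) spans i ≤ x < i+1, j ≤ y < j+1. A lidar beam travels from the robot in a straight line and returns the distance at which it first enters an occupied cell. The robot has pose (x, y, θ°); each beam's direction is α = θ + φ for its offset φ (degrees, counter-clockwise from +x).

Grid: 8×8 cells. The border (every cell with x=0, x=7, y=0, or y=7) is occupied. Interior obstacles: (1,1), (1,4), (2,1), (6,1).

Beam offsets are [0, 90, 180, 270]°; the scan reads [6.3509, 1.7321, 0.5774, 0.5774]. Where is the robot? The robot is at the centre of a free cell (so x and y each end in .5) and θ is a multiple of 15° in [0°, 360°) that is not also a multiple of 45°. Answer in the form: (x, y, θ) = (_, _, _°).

The pose lattice has 32·16 = 512 candidates. Test each by forward raycasting.
  (2.5, 3.5, 195°): beam 1 = 1.5529 ≠ 6.3509 ✗
  (1.5, 2.5, 30°): beam 2 = 1.0000 ≠ 1.7321 ✗
  (4.5, 1.5, 330°): beam 1 = 1.0000 ≠ 6.3509 ✗
  (3.5, 4.5, 210°): beam 1 = 2.8868 ≠ 6.3509 ✗
  …
  (1.5, 5.5, 330°): r_1=6.3509, r_2=1.7321, r_3=0.5774, r_4=0.5774 — all match ✓
No second candidate reproduces the full scan.

(x, y, θ) = (1.5, 5.5, 330°)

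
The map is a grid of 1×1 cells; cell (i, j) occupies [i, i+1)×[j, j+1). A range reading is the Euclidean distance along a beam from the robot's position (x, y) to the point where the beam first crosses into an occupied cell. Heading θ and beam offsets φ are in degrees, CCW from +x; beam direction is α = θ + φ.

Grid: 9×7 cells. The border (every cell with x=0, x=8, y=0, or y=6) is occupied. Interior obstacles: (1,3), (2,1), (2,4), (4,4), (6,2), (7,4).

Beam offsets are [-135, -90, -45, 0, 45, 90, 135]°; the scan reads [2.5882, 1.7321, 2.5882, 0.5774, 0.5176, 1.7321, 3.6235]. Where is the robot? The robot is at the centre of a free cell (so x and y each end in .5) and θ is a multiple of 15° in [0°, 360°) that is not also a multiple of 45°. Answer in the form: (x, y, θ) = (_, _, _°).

(x, y, θ) = (4.5, 3.5, 60°)

The pose lattice has 29·16 = 464 candidates. Test each by forward raycasting.
  (2.5, 3.5, 165°): beam 1 = 1.7321 ≠ 2.5882 ✗
  (4.5, 1.5, 210°): beam 1 = 4.6587 ≠ 2.5882 ✗
  (2.5, 5.5, 150°): beam 1 = 1.9319 ≠ 2.5882 ✗
  (3.5, 2.5, 285°): beam 1 = 1.7321 ≠ 2.5882 ✗
  …
  (4.5, 3.5, 60°): r_1=2.5882, r_2=1.7321, r_3=2.5882, r_4=0.5774, r_5=0.5176, r_6=1.7321, r_7=3.6235 — all match ✓
No second candidate reproduces the full scan.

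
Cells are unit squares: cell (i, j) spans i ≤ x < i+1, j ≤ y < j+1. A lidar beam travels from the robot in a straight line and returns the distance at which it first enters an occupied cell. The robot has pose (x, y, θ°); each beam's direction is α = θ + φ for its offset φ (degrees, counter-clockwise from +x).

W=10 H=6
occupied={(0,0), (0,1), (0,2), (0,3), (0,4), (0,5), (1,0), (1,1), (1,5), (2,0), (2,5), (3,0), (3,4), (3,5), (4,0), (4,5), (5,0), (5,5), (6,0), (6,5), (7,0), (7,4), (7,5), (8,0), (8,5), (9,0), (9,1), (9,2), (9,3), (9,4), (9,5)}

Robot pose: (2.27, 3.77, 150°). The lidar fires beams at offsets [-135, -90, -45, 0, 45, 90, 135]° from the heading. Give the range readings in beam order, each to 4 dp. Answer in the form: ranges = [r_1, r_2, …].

ranges = [0.8887, 1.4203, 1.2734, 1.4665, 1.3148, 2.0438, 2.8677]

beam 1: φ=-135°, α=15°
  dir = (cos 15°, sin 15°) = (0.9659, 0.2588); from cell (2,3)
  next x-line at t=0.7558, next y-line at t=0.8887; Δt_x=1.0353, Δt_y=3.8637
    x: enter (3,3) at t=0.7558
    y: enter (3,4) at t=0.8887 ← occupied
  → r_1 = 0.8887
beam 2: φ=-90°, α=60°
  dir = (cos 60°, sin 60°) = (0.5000, 0.8660); from cell (2,3)
  next x-line at t=1.4600, next y-line at t=0.2656; Δt_x=2.0000, Δt_y=1.1547
    y: enter (2,4) at t=0.2656
    y: enter (2,5) at t=1.4203 ← occupied
  → r_2 = 1.4203
beam 3: φ=-45°, α=105°
  dir = (cos 105°, sin 105°) = (-0.2588, 0.9659); from cell (2,3)
  next x-line at t=1.0432, next y-line at t=0.2381; Δt_x=3.8637, Δt_y=1.0353
    y: enter (2,4) at t=0.2381
    x: enter (1,4) at t=1.0432
    y: enter (1,5) at t=1.2734 ← occupied
  → r_3 = 1.2734
beam 4: φ=0°, α=150°
  dir = (cos 150°, sin 150°) = (-0.8660, 0.5000); from cell (2,3)
  next x-line at t=0.3118, next y-line at t=0.4600; Δt_x=1.1547, Δt_y=2.0000
    x: enter (1,3) at t=0.3118
    y: enter (1,4) at t=0.4600
    x: enter (0,4) at t=1.4665 ← occupied
  → r_4 = 1.4665
beam 5: φ=45°, α=195°
  dir = (cos 195°, sin 195°) = (-0.9659, -0.2588); from cell (2,3)
  next x-line at t=0.2795, next y-line at t=2.9751; Δt_x=1.0353, Δt_y=3.8637
    x: enter (1,3) at t=0.2795
    x: enter (0,3) at t=1.3148 ← occupied
  → r_5 = 1.3148
beam 6: φ=90°, α=240°
  dir = (cos 240°, sin 240°) = (-0.5000, -0.8660); from cell (2,3)
  next x-line at t=0.5400, next y-line at t=0.8891; Δt_x=2.0000, Δt_y=1.1547
    x: enter (1,3) at t=0.5400
    y: enter (1,2) at t=0.8891
    y: enter (1,1) at t=2.0438 ← occupied
  → r_6 = 2.0438
beam 7: φ=135°, α=285°
  dir = (cos 285°, sin 285°) = (0.2588, -0.9659); from cell (2,3)
  next x-line at t=2.8205, next y-line at t=0.7972; Δt_x=3.8637, Δt_y=1.0353
    y: enter (2,2) at t=0.7972
    y: enter (2,1) at t=1.8324
    x: enter (3,1) at t=2.8205
    y: enter (3,0) at t=2.8677 ← occupied
  → r_7 = 2.8677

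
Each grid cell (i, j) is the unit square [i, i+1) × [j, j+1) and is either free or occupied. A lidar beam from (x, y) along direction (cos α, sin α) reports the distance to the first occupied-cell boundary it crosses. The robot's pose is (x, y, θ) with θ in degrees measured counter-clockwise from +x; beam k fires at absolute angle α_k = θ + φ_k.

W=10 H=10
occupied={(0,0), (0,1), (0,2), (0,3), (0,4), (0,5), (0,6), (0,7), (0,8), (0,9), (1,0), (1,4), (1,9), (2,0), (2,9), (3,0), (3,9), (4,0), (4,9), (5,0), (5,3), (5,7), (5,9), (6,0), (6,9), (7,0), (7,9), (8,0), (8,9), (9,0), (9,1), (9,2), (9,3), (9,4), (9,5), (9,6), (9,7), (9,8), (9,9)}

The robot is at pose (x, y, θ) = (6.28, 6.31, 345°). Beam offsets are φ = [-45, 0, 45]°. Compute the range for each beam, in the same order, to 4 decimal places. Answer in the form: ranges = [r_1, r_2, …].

beam 1: φ=-45°, α=300°
  dir = (cos 300°, sin 300°) = (0.5000, -0.8660); from cell (6,6)
  next x-line at t=1.4400, next y-line at t=0.3580; Δt_x=2.0000, Δt_y=1.1547
    y: enter (6,5) at t=0.3580
    x: enter (7,5) at t=1.4400
    y: enter (7,4) at t=1.5127
    y: enter (7,3) at t=2.6674
    x: enter (8,3) at t=3.4400
    y: enter (8,2) at t=3.8221
    y: enter (8,1) at t=4.9768
    x: enter (9,1) at t=5.4400 ← occupied
  → r_1 = 5.4400
beam 2: φ=0°, α=345°
  dir = (cos 345°, sin 345°) = (0.9659, -0.2588); from cell (6,6)
  next x-line at t=0.7454, next y-line at t=1.1977; Δt_x=1.0353, Δt_y=3.8637
    x: enter (7,6) at t=0.7454
    y: enter (7,5) at t=1.1977
    x: enter (8,5) at t=1.7807
    x: enter (9,5) at t=2.8160 ← occupied
  → r_2 = 2.8160
beam 3: φ=45°, α=30°
  dir = (cos 30°, sin 30°) = (0.8660, 0.5000); from cell (6,6)
  next x-line at t=0.8314, next y-line at t=1.3800; Δt_x=1.1547, Δt_y=2.0000
    x: enter (7,6) at t=0.8314
    y: enter (7,7) at t=1.3800
    x: enter (8,7) at t=1.9861
    x: enter (9,7) at t=3.1408 ← occupied
  → r_3 = 3.1408

ranges = [5.4400, 2.8160, 3.1408]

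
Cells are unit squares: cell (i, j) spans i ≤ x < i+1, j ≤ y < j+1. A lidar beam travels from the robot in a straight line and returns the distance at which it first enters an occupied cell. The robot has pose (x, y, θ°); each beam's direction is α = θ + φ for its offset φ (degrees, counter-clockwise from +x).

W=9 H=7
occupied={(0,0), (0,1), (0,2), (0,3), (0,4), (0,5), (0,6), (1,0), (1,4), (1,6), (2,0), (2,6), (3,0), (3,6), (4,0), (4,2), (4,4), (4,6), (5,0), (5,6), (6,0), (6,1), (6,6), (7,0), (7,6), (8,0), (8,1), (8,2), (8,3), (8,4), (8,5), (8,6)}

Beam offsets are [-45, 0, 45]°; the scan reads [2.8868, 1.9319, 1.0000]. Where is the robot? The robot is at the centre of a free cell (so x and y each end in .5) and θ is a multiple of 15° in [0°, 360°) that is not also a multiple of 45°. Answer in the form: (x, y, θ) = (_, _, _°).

Candidates: 31 free-cell centres × 16 headings = 496 poses. Raycast each; keep the one whose scan matches to 4 dp.
  (4.5, 3.5, 30°): beam 1 = 3.6235 ≠ 2.8868 ✗
  (3.5, 4.5, 60°): beam 1 = 0.5176 ≠ 2.8868 ✗
  (1.5, 1.5, 15°): beam 1 = 1.0000 ≠ 2.8868 ✗
  …
  (7.5, 3.5, 255°): r_1=2.8868, r_2=1.9319, r_3=1.0000 — all match ✓
No second candidate reproduces the full scan.

(x, y, θ) = (7.5, 3.5, 255°)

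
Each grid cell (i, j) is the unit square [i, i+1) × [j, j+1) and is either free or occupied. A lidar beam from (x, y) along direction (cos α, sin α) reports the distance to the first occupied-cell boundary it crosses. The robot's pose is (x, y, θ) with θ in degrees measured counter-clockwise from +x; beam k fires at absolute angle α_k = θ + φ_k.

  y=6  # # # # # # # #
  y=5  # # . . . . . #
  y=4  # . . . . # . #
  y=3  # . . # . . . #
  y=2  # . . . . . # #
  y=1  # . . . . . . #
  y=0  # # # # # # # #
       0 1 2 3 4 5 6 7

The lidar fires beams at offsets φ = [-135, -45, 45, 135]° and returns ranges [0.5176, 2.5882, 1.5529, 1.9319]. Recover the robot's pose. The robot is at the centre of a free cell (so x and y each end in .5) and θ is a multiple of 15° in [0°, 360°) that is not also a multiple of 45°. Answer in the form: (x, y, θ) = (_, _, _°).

(x, y, θ) = (3.5, 1.5, 60°)

The pose lattice has 26·16 = 416 candidates. Test each by forward raycasting.
  (3.5, 2.5, 255°): beam 1 = 0.5774 ≠ 0.5176 ✗
  (4.5, 2.5, 15°): beam 1 = 1.7321 ≠ 0.5176 ✗
  (2.5, 4.5, 330°): beam 1 = 1.5529 ≠ 0.5176 ✗
  (4.5, 2.5, 105°): beam 1 = 2.8868 ≠ 0.5176 ✗
  …
  (3.5, 1.5, 60°): r_1=0.5176, r_2=2.5882, r_3=1.5529, r_4=1.9319 — all match ✓
Unique over the lattice → pose = (3.5, 1.5, 60°).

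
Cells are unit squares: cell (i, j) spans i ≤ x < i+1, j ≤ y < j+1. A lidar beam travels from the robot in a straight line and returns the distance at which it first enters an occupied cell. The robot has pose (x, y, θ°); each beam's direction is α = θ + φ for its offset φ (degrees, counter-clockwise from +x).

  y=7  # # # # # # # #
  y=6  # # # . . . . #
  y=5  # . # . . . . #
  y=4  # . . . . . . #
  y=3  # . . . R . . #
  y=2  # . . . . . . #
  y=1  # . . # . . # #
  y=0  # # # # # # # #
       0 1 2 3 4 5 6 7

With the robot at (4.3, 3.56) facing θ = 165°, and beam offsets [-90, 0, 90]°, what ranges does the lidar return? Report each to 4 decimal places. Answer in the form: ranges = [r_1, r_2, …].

beam 1: φ=-90°, α=75°
  cosα=0.2588 sinα=0.9659 | (4,3) | tMaxX 2.7046 tMaxY 0.4555 | tΔX 3.8637 tΔY 1.0353
    t=0.4555 [y] (4,4)
    t=1.4908 [y] (4,5)
    t=2.5261 [y] (4,6)
    t=2.7046 [x] (5,6)
    t=3.5614 [y] (5,7) — stop
  → r_1 = 3.5614
beam 2: φ=0°, α=165°
  cosα=-0.9659 sinα=0.2588 | (4,3) | tMaxX 0.3106 tMaxY 1.7000 | tΔX 1.0353 tΔY 3.8637
    t=0.3106 [x] (3,3)
    t=1.3459 [x] (2,3)
    t=1.7000 [y] (2,4)
    t=2.3811 [x] (1,4)
    t=3.4164 [x] (0,4) — stop
  → r_2 = 3.4164
beam 3: φ=90°, α=255°
  cosα=-0.2588 sinα=-0.9659 | (4,3) | tMaxX 1.1591 tMaxY 0.5798 | tΔX 3.8637 tΔY 1.0353
    t=0.5798 [y] (4,2)
    t=1.1591 [x] (3,2)
    t=1.6150 [y] (3,1) — stop
  → r_3 = 1.6150

ranges = [3.5614, 3.4164, 1.6150]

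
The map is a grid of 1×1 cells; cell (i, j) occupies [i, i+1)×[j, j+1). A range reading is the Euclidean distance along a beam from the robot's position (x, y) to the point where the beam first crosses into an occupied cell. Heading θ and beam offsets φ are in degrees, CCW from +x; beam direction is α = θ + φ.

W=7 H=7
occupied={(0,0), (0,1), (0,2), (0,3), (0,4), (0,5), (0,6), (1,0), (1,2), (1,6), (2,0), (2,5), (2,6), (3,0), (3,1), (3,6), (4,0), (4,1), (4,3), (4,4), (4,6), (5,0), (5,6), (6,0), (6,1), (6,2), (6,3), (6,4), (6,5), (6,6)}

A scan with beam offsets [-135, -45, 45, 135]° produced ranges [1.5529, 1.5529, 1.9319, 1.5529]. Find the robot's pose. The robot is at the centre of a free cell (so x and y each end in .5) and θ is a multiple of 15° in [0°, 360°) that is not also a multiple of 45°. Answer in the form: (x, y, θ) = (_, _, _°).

(x, y, θ) = (2.5, 3.5, 240°)

Enumerate (i+0.5, j+0.5, θ) over the 19 free cells and 16 admissible headings. For each, cast all 4 beams and compare to the given ranges.
  (4.5, 2.5, 300°): beam 1 = 3.6235 ≠ 1.5529 ✗
  (5.5, 4.5, 300°): beam 1 = 0.5176 ≠ 1.5529 ✗
  (1.5, 5.5, 15°): beam 1 = 1.0000 ≠ 1.5529 ✗
  (1.5, 3.5, 285°): beam 1 = 0.5774 ≠ 1.5529 ✗
  …
  (2.5, 3.5, 240°): r_1=1.5529, r_2=1.5529, r_3=1.9319, r_4=1.5529 — all match ✓
Unique over the lattice → pose = (2.5, 3.5, 240°).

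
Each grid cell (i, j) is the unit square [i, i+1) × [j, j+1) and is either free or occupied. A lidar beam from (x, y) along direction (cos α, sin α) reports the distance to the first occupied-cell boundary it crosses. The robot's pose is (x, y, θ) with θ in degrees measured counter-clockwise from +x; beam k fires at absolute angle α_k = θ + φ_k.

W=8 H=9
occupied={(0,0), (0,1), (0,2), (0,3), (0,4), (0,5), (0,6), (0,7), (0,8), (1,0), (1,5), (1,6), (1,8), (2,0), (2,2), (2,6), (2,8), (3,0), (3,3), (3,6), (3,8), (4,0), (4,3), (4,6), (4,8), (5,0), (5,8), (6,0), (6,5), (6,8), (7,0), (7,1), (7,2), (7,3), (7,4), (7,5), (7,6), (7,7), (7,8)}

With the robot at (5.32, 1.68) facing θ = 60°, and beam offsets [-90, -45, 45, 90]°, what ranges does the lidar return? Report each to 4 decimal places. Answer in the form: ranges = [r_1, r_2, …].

beam 1: φ=-90°, α=330°
  dir = (cos 330°, sin 330°) = (0.8660, -0.5000); from cell (5,1)
  next x-line at t=0.7852, next y-line at t=1.3600; Δt_x=1.1547, Δt_y=2.0000
    x: enter (6,1) at t=0.7852
    y: enter (6,0) at t=1.3600 ← occupied
  → r_1 = 1.3600
beam 2: φ=-45°, α=15°
  dir = (cos 15°, sin 15°) = (0.9659, 0.2588); from cell (5,1)
  next x-line at t=0.7040, next y-line at t=1.2364; Δt_x=1.0353, Δt_y=3.8637
    x: enter (6,1) at t=0.7040
    y: enter (6,2) at t=1.2364
    x: enter (7,2) at t=1.7393 ← occupied
  → r_2 = 1.7393
beam 3: φ=45°, α=105°
  dir = (cos 105°, sin 105°) = (-0.2588, 0.9659); from cell (5,1)
  next x-line at t=1.2364, next y-line at t=0.3313; Δt_x=3.8637, Δt_y=1.0353
    y: enter (5,2) at t=0.3313
    x: enter (4,2) at t=1.2364
    y: enter (4,3) at t=1.3666 ← occupied
  → r_3 = 1.3666
beam 4: φ=90°, α=150°
  dir = (cos 150°, sin 150°) = (-0.8660, 0.5000); from cell (5,1)
  next x-line at t=0.3695, next y-line at t=0.6400; Δt_x=1.1547, Δt_y=2.0000
    x: enter (4,1) at t=0.3695
    y: enter (4,2) at t=0.6400
    x: enter (3,2) at t=1.5242
    y: enter (3,3) at t=2.6400 ← occupied
  → r_4 = 2.6400

ranges = [1.3600, 1.7393, 1.3666, 2.6400]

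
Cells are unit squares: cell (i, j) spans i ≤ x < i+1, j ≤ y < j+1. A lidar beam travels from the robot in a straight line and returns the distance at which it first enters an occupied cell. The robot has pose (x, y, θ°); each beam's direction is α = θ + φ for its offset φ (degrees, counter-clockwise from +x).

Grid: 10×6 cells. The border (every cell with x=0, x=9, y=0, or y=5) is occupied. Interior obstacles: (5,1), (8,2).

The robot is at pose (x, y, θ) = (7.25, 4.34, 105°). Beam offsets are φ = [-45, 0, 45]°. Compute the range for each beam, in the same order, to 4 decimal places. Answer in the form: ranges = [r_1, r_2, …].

ranges = [0.7621, 0.6833, 1.3200]

beam 1: φ=-45°, α=60°
  dir = (cos 60°, sin 60°) = (0.5000, 0.8660); from cell (7,4)
  next x-line at t=1.5000, next y-line at t=0.7621; Δt_x=2.0000, Δt_y=1.1547
    y: enter (7,5) at t=0.7621 ← occupied
  → r_1 = 0.7621
beam 2: φ=0°, α=105°
  dir = (cos 105°, sin 105°) = (-0.2588, 0.9659); from cell (7,4)
  next x-line at t=0.9659, next y-line at t=0.6833; Δt_x=3.8637, Δt_y=1.0353
    y: enter (7,5) at t=0.6833 ← occupied
  → r_2 = 0.6833
beam 3: φ=45°, α=150°
  dir = (cos 150°, sin 150°) = (-0.8660, 0.5000); from cell (7,4)
  next x-line at t=0.2887, next y-line at t=1.3200; Δt_x=1.1547, Δt_y=2.0000
    x: enter (6,4) at t=0.2887
    y: enter (6,5) at t=1.3200 ← occupied
  → r_3 = 1.3200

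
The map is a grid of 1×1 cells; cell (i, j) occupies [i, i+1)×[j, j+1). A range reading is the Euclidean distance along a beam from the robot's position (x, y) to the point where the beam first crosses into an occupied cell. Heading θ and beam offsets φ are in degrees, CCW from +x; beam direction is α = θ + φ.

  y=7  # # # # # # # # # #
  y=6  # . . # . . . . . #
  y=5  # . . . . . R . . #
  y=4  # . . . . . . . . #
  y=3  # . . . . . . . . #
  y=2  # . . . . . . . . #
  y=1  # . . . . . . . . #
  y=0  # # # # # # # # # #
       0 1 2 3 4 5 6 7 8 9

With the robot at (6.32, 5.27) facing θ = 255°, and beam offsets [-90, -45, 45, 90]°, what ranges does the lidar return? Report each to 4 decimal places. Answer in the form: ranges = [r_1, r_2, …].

ranges = [2.8205, 6.1430, 4.9306, 2.7745]

beam 1: φ=-90°, α=165°
  cosα=-0.9659 sinα=0.2588 | (6,5) | tMaxX 0.3313 tMaxY 2.8205 | tΔX 1.0353 tΔY 3.8637
    t=0.3313 [x] (5,5)
    t=1.3666 [x] (4,5)
    t=2.4018 [x] (3,5)
    t=2.8205 [y] (3,6) — stop
  → r_1 = 2.8205
beam 2: φ=-45°, α=210°
  cosα=-0.8660 sinα=-0.5000 | (6,5) | tMaxX 0.3695 tMaxY 0.5400 | tΔX 1.1547 tΔY 2.0000
    t=0.3695 [x] (5,5)
    t=0.5400 [y] (5,4)
    t=1.5242 [x] (4,4)
    t=2.5400 [y] (4,3)
    t=2.6789 [x] (3,3)
    t=3.8336 [x] (2,3)
    t=4.5400 [y] (2,2)
    t=4.9883 [x] (1,2)
    t=6.1430 [x] (0,2) — stop
  → r_2 = 6.1430
beam 3: φ=45°, α=300°
  cosα=0.5000 sinα=-0.8660 | (6,5) | tMaxX 1.3600 tMaxY 0.3118 | tΔX 2.0000 tΔY 1.1547
    t=0.3118 [y] (6,4)
    t=1.3600 [x] (7,4)
    t=1.4665 [y] (7,3)
    t=2.6212 [y] (7,2)
    t=3.3600 [x] (8,2)
    t=3.7759 [y] (8,1)
    t=4.9306 [y] (8,0) — stop
  → r_3 = 4.9306
beam 4: φ=90°, α=345°
  cosα=0.9659 sinα=-0.2588 | (6,5) | tMaxX 0.7040 tMaxY 1.0432 | tΔX 1.0353 tΔY 3.8637
    t=0.7040 [x] (7,5)
    t=1.0432 [y] (7,4)
    t=1.7393 [x] (8,4)
    t=2.7745 [x] (9,4) — stop
  → r_4 = 2.7745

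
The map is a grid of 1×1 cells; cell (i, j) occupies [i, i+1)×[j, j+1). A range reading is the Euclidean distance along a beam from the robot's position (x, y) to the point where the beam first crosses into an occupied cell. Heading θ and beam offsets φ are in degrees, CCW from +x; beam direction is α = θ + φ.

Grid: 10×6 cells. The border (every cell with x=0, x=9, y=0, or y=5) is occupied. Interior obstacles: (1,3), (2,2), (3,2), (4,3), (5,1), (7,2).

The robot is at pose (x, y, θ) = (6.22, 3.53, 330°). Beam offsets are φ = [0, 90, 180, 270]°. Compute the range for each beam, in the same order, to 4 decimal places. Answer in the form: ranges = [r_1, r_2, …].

ranges = [1.0600, 1.6974, 2.9400, 1.7667]

beam 1: φ=0°, α=330°
  d=(0.8660,-0.5000)  start (6,3)  tX=0.9007 tY=1.0600  stride 1/|dx|=1.1547 1/|dy|=2.0000
    cross x-line → (7,3), t=0.9007
    cross y-line → (7,2), t=1.0600 (wall)
  → r_1 = 1.0600
beam 2: φ=90°, α=60°
  d=(0.5000,0.8660)  start (6,3)  tX=1.5600 tY=0.5427  stride 1/|dx|=2.0000 1/|dy|=1.1547
    cross y-line → (6,4), t=0.5427
    cross x-line → (7,4), t=1.5600
    cross y-line → (7,5), t=1.6974 (wall)
  → r_2 = 1.6974
beam 3: φ=180°, α=150°
  d=(-0.8660,0.5000)  start (6,3)  tX=0.2540 tY=0.9400  stride 1/|dx|=1.1547 1/|dy|=2.0000
    cross x-line → (5,3), t=0.2540
    cross y-line → (5,4), t=0.9400
    cross x-line → (4,4), t=1.4087
    cross x-line → (3,4), t=2.5634
    cross y-line → (3,5), t=2.9400 (wall)
  → r_3 = 2.9400
beam 4: φ=270°, α=240°
  d=(-0.5000,-0.8660)  start (6,3)  tX=0.4400 tY=0.6120  stride 1/|dx|=2.0000 1/|dy|=1.1547
    cross x-line → (5,3), t=0.4400
    cross y-line → (5,2), t=0.6120
    cross y-line → (5,1), t=1.7667 (wall)
  → r_4 = 1.7667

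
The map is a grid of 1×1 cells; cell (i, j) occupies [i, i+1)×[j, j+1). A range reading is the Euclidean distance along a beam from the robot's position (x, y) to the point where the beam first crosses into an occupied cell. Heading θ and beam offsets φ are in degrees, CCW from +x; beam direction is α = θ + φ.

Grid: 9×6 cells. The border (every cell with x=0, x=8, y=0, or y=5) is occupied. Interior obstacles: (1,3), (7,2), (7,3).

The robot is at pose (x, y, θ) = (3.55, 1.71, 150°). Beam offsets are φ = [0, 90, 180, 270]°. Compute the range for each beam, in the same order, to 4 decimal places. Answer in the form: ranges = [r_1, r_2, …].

beam 1: φ=0°, α=150°
  direction (-0.8660, 0.5000); cell (3,1); t to first gridline: x 0.6351, y 0.5800 (then +1.1547 / +2.0000)
    (3,2) via y @ 0.5800
    (2,2) via x @ 0.6351
    (1,2) via x @ 1.7898
    (1,3) via y @ 2.5800  # hit
  → r_1 = 2.5800
beam 2: φ=90°, α=240°
  direction (-0.5000, -0.8660); cell (3,1); t to first gridline: x 1.1000, y 0.8198 (then +2.0000 / +1.1547)
    (3,0) via y @ 0.8198  # hit
  → r_2 = 0.8198
beam 3: φ=180°, α=330°
  direction (0.8660, -0.5000); cell (3,1); t to first gridline: x 0.5196, y 1.4200 (then +1.1547 / +2.0000)
    (4,1) via x @ 0.5196
    (4,0) via y @ 1.4200  # hit
  → r_3 = 1.4200
beam 4: φ=270°, α=60°
  direction (0.5000, 0.8660); cell (3,1); t to first gridline: x 0.9000, y 0.3349 (then +2.0000 / +1.1547)
    (3,2) via y @ 0.3349
    (4,2) via x @ 0.9000
    (4,3) via y @ 1.4896
    (4,4) via y @ 2.6443
    (5,4) via x @ 2.9000
    (5,5) via y @ 3.7990  # hit
  → r_4 = 3.7990

ranges = [2.5800, 0.8198, 1.4200, 3.7990]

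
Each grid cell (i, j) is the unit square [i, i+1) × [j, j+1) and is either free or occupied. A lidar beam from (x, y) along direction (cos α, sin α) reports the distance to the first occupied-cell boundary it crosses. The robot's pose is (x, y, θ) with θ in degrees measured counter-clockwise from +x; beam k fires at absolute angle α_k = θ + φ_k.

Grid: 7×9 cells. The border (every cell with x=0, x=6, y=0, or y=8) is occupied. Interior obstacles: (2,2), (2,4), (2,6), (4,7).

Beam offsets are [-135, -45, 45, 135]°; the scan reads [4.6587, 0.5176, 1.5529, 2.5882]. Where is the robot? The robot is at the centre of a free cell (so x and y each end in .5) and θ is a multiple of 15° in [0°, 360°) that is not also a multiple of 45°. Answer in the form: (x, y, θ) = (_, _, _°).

The pose lattice has 31·16 = 496 candidates. Test each by forward raycasting.
  (5.5, 5.5, 150°): beam 1 = 0.5176 ≠ 4.6587 ✗
  (3.5, 4.5, 255°): beam 1 = 1.7321 ≠ 4.6587 ✗
  (3.5, 3.5, 330°): beam 1 = 2.5882 ≠ 4.6587 ✗
  …
  (3.5, 2.5, 210°): r_1=4.6587, r_2=0.5176, r_3=1.5529, r_4=2.5882 — all match ✓
Unique over the lattice → pose = (3.5, 2.5, 210°).

(x, y, θ) = (3.5, 2.5, 210°)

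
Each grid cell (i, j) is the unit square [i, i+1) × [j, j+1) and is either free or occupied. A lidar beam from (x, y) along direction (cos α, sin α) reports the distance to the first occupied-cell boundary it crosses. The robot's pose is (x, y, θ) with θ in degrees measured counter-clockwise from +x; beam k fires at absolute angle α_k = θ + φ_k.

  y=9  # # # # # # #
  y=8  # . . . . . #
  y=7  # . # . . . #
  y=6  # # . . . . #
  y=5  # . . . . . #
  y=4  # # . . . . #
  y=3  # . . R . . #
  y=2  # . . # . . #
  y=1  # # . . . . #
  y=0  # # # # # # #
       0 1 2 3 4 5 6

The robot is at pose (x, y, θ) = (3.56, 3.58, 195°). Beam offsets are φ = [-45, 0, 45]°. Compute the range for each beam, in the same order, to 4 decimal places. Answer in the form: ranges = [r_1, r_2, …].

ranges = [1.8013, 2.6503, 0.6697]

beam 1: φ=-45°, α=150°
  cosα=-0.8660 sinα=0.5000 | (3,3) | tMaxX 0.6466 tMaxY 0.8400 | tΔX 1.1547 tΔY 2.0000
    t=0.6466 [x] (2,3)
    t=0.8400 [y] (2,4)
    t=1.8013 [x] (1,4) — stop
  → r_1 = 1.8013
beam 2: φ=0°, α=195°
  cosα=-0.9659 sinα=-0.2588 | (3,3) | tMaxX 0.5798 tMaxY 2.2409 | tΔX 1.0353 tΔY 3.8637
    t=0.5798 [x] (2,3)
    t=1.6150 [x] (1,3)
    t=2.2409 [y] (1,2)
    t=2.6503 [x] (0,2) — stop
  → r_2 = 2.6503
beam 3: φ=45°, α=240°
  cosα=-0.5000 sinα=-0.8660 | (3,3) | tMaxX 1.1200 tMaxY 0.6697 | tΔX 2.0000 tΔY 1.1547
    t=0.6697 [y] (3,2) — stop
  → r_3 = 0.6697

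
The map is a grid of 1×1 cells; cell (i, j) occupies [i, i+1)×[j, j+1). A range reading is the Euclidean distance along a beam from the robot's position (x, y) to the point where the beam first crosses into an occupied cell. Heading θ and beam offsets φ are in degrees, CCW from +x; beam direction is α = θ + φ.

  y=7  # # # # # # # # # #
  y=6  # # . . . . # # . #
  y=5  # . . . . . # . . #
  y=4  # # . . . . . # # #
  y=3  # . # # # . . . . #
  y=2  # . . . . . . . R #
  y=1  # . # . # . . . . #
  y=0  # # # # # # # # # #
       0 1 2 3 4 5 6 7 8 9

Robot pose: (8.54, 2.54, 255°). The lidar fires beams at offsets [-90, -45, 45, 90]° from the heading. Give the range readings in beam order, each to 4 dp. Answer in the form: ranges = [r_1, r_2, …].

beam 1: φ=-90°, α=165°
  direction (-0.9659, 0.2588); cell (8,2); t to first gridline: x 0.5590, y 1.7773 (then +1.0353 / +3.8637)
    (7,2) via x @ 0.5590
    (6,2) via x @ 1.5943
    (6,3) via y @ 1.7773
    (5,3) via x @ 2.6296
    (4,3) via x @ 3.6649  # hit
  → r_1 = 3.6649
beam 2: φ=-45°, α=210°
  direction (-0.8660, -0.5000); cell (8,2); t to first gridline: x 0.6235, y 1.0800 (then +1.1547 / +2.0000)
    (7,2) via x @ 0.6235
    (7,1) via y @ 1.0800
    (6,1) via x @ 1.7782
    (5,1) via x @ 2.9329
    (5,0) via y @ 3.0800  # hit
  → r_2 = 3.0800
beam 3: φ=45°, α=300°
  direction (0.5000, -0.8660); cell (8,2); t to first gridline: x 0.9200, y 0.6235 (then +2.0000 / +1.1547)
    (8,1) via y @ 0.6235
    (9,1) via x @ 0.9200  # hit
  → r_3 = 0.9200
beam 4: φ=90°, α=345°
  direction (0.9659, -0.2588); cell (8,2); t to first gridline: x 0.4762, y 2.0864 (then +1.0353 / +3.8637)
    (9,2) via x @ 0.4762  # hit
  → r_4 = 0.4762

ranges = [3.6649, 3.0800, 0.9200, 0.4762]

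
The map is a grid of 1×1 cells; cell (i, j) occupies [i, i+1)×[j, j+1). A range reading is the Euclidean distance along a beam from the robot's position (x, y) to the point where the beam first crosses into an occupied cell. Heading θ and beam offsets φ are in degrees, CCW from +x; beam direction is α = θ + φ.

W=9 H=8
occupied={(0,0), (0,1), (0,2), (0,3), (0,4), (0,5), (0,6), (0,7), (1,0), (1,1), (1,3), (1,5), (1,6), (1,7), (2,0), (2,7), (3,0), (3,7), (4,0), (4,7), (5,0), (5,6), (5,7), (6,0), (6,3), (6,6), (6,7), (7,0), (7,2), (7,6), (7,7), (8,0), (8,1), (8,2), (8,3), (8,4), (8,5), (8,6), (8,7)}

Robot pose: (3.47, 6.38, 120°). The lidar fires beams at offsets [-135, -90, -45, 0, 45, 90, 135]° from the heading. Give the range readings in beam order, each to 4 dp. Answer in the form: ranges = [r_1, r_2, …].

beam 1: φ=-135°, α=345°
  direction (0.9659, -0.2588); cell (3,6); t to first gridline: x 0.5487, y 1.4682 (then +1.0353 / +3.8637)
    (4,6) via x @ 0.5487
    (4,5) via y @ 1.4682
    (5,5) via x @ 1.5840
    (6,5) via x @ 2.6192
    (7,5) via x @ 3.6545
    (8,5) via x @ 4.6898  # hit
  → r_1 = 4.6898
beam 2: φ=-90°, α=30°
  direction (0.8660, 0.5000); cell (3,6); t to first gridline: x 0.6120, y 1.2400 (then +1.1547 / +2.0000)
    (4,6) via x @ 0.6120
    (4,7) via y @ 1.2400  # hit
  → r_2 = 1.2400
beam 3: φ=-45°, α=75°
  direction (0.2588, 0.9659); cell (3,6); t to first gridline: x 2.0478, y 0.6419 (then +3.8637 / +1.0353)
    (3,7) via y @ 0.6419  # hit
  → r_3 = 0.6419
beam 4: φ=0°, α=120°
  direction (-0.5000, 0.8660); cell (3,6); t to first gridline: x 0.9400, y 0.7159 (then +2.0000 / +1.1547)
    (3,7) via y @ 0.7159  # hit
  → r_4 = 0.7159
beam 5: φ=45°, α=165°
  direction (-0.9659, 0.2588); cell (3,6); t to first gridline: x 0.4866, y 2.3955 (then +1.0353 / +3.8637)
    (2,6) via x @ 0.4866
    (1,6) via x @ 1.5219  # hit
  → r_5 = 1.5219
beam 6: φ=90°, α=210°
  direction (-0.8660, -0.5000); cell (3,6); t to first gridline: x 0.5427, y 0.7600 (then +1.1547 / +2.0000)
    (2,6) via x @ 0.5427
    (2,5) via y @ 0.7600
    (1,5) via x @ 1.6974  # hit
  → r_6 = 1.6974
beam 7: φ=135°, α=255°
  direction (-0.2588, -0.9659); cell (3,6); t to first gridline: x 1.8159, y 0.3934 (then +3.8637 / +1.0353)
    (3,5) via y @ 0.3934
    (3,4) via y @ 1.4287
    (2,4) via x @ 1.8159
    (2,3) via y @ 2.4640
    (2,2) via y @ 3.4992
    (2,1) via y @ 4.5345
    (2,0) via y @ 5.5698  # hit
  → r_7 = 5.5698

ranges = [4.6898, 1.2400, 0.6419, 0.7159, 1.5219, 1.6974, 5.5698]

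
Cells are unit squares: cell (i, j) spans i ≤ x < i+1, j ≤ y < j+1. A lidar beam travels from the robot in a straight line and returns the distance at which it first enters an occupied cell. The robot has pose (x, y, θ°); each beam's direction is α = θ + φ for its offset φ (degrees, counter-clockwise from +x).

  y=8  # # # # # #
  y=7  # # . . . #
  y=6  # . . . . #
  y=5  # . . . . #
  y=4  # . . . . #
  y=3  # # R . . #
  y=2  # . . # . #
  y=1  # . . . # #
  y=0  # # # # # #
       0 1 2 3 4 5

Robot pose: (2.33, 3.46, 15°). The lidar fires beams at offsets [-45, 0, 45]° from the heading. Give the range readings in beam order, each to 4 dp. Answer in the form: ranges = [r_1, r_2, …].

beam 1: φ=-45°, α=330°
  dir = (cos 330°, sin 330°) = (0.8660, -0.5000); from cell (2,3)
  next x-line at t=0.7736, next y-line at t=0.9200; Δt_x=1.1547, Δt_y=2.0000
    x: enter (3,3) at t=0.7736
    y: enter (3,2) at t=0.9200 ← occupied
  → r_1 = 0.9200
beam 2: φ=0°, α=15°
  dir = (cos 15°, sin 15°) = (0.9659, 0.2588); from cell (2,3)
  next x-line at t=0.6936, next y-line at t=2.0864; Δt_x=1.0353, Δt_y=3.8637
    x: enter (3,3) at t=0.6936
    x: enter (4,3) at t=1.7289
    y: enter (4,4) at t=2.0864
    x: enter (5,4) at t=2.7642 ← occupied
  → r_2 = 2.7642
beam 3: φ=45°, α=60°
  dir = (cos 60°, sin 60°) = (0.5000, 0.8660); from cell (2,3)
  next x-line at t=1.3400, next y-line at t=0.6235; Δt_x=2.0000, Δt_y=1.1547
    y: enter (2,4) at t=0.6235
    x: enter (3,4) at t=1.3400
    y: enter (3,5) at t=1.7782
    y: enter (3,6) at t=2.9329
    x: enter (4,6) at t=3.3400
    y: enter (4,7) at t=4.0876
    y: enter (4,8) at t=5.2423 ← occupied
  → r_3 = 5.2423

ranges = [0.9200, 2.7642, 5.2423]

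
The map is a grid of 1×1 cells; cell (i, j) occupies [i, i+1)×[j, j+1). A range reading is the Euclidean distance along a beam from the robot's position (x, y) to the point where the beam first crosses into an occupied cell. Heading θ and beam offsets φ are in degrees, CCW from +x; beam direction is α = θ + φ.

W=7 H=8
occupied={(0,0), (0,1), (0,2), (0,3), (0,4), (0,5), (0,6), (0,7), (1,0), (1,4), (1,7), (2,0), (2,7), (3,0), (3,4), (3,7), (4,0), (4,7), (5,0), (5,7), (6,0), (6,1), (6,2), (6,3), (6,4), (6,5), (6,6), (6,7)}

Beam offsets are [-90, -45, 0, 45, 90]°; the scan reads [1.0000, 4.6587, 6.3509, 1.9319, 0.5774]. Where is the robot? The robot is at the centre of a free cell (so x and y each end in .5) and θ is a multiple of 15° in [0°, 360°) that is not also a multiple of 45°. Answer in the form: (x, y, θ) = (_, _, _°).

Enumerate (i+0.5, j+0.5, θ) over the 28 free cells and 16 admissible headings. For each, cast all 5 beams and compare to the given ranges.
  (4.5, 5.5, 240°): beam 1 = 3.0000 ≠ 1.0000 ✗
  (5.5, 4.5, 165°): beam 1 = 1.9319 ≠ 1.0000 ✗
  (1.5, 1.5, 30°): beam 1 = 0.5774 ≠ 1.0000 ✗
  …
  (5.5, 6.5, 240°): r_1=1.0000, r_2=4.6587, r_3=6.3509, r_4=1.9319, r_5=0.5774 — all match ✓
Unique over the lattice → pose = (5.5, 6.5, 240°).

(x, y, θ) = (5.5, 6.5, 240°)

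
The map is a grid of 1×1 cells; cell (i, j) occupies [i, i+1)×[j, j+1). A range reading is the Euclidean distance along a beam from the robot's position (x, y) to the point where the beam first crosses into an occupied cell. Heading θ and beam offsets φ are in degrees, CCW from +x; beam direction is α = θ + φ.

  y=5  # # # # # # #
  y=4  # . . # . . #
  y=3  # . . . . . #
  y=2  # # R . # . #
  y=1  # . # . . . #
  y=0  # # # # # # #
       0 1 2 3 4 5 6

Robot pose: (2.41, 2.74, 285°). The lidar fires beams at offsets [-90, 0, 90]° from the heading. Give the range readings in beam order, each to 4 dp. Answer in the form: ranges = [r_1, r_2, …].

ranges = [0.4245, 0.7661, 3.7166]

beam 1: φ=-90°, α=195°
  cosα=-0.9659 sinα=-0.2588 | (2,2) | tMaxX 0.4245 tMaxY 2.8591 | tΔX 1.0353 tΔY 3.8637
    t=0.4245 [x] (1,2) — stop
  → r_1 = 0.4245
beam 2: φ=0°, α=285°
  cosα=0.2588 sinα=-0.9659 | (2,2) | tMaxX 2.2796 tMaxY 0.7661 | tΔX 3.8637 tΔY 1.0353
    t=0.7661 [y] (2,1) — stop
  → r_2 = 0.7661
beam 3: φ=90°, α=15°
  cosα=0.9659 sinα=0.2588 | (2,2) | tMaxX 0.6108 tMaxY 1.0046 | tΔX 1.0353 tΔY 3.8637
    t=0.6108 [x] (3,2)
    t=1.0046 [y] (3,3)
    t=1.6461 [x] (4,3)
    t=2.6814 [x] (5,3)
    t=3.7166 [x] (6,3) — stop
  → r_3 = 3.7166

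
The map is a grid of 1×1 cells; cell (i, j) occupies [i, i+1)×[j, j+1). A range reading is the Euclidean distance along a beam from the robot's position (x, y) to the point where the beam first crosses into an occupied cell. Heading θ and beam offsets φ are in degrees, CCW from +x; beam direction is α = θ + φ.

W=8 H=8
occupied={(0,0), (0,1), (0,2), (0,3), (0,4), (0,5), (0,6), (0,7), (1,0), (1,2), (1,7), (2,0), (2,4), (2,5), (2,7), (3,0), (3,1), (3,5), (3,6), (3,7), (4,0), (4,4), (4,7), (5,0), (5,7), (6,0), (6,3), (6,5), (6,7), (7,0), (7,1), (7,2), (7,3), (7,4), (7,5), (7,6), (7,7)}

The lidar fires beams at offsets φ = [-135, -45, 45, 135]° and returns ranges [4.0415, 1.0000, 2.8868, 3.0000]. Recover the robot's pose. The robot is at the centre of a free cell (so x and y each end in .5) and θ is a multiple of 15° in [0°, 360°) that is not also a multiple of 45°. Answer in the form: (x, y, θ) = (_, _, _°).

Candidates: 27 free-cell centres × 16 headings = 432 poses. Raycast each; keep the one whose scan matches to 4 dp.
  (4.5, 2.5, 75°): beam 1 = 1.7321 ≠ 4.0415 ✗
  (1.5, 1.5, 255°): beam 1 = 0.5774 ≠ 4.0415 ✗
  (2.5, 1.5, 300°): beam 1 = 1.5529 ≠ 4.0415 ✗
  (6.5, 6.5, 240°): beam 1 = 0.5176 ≠ 4.0415 ✗
  …
  (4.5, 2.5, 285°): r_1=4.0415, r_2=1.0000, r_3=2.8868, r_4=3.0000 — all match ✓
Only this pose fits every beam.

(x, y, θ) = (4.5, 2.5, 285°)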